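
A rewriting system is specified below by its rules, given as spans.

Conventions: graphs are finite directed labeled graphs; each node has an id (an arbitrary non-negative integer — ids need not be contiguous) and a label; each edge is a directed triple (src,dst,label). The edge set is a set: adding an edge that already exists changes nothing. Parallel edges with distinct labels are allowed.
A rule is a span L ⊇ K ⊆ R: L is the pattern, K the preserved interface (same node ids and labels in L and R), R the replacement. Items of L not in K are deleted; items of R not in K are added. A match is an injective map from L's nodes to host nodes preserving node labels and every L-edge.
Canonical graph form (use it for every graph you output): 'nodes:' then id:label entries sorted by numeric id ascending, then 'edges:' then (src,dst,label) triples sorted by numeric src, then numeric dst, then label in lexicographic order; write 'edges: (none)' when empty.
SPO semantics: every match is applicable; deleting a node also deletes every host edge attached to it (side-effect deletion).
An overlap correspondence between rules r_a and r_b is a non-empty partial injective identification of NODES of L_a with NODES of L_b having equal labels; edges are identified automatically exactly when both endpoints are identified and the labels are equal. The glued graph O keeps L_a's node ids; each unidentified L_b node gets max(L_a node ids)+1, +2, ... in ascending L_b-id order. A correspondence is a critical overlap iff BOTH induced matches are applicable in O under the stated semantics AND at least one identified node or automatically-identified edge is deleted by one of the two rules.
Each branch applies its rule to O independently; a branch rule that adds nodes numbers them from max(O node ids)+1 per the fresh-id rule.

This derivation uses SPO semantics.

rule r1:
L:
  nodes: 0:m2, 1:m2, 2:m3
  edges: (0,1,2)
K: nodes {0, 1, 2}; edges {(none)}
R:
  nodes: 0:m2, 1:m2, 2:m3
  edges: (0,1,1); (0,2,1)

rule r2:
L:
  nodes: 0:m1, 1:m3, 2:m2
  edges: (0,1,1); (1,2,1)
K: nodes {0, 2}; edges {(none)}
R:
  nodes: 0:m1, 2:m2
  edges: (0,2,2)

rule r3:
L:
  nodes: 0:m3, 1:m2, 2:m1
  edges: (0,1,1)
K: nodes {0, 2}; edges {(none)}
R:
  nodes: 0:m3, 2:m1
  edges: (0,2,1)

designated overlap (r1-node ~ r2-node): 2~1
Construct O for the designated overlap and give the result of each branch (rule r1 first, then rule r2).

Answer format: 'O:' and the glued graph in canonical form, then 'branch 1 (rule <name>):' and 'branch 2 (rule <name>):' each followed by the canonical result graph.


O:
nodes: 0:m2, 1:m2, 2:m3, 3:m1, 4:m2
edges: (0,1,2); (2,4,1); (3,2,1)
branch 1 (rule r1):
nodes: 0:m2, 1:m2, 2:m3, 3:m1, 4:m2
edges: (0,1,1); (0,2,1); (2,4,1); (3,2,1)
branch 2 (rule r2):
nodes: 0:m2, 1:m2, 3:m1, 4:m2
edges: (0,1,2); (3,4,2)


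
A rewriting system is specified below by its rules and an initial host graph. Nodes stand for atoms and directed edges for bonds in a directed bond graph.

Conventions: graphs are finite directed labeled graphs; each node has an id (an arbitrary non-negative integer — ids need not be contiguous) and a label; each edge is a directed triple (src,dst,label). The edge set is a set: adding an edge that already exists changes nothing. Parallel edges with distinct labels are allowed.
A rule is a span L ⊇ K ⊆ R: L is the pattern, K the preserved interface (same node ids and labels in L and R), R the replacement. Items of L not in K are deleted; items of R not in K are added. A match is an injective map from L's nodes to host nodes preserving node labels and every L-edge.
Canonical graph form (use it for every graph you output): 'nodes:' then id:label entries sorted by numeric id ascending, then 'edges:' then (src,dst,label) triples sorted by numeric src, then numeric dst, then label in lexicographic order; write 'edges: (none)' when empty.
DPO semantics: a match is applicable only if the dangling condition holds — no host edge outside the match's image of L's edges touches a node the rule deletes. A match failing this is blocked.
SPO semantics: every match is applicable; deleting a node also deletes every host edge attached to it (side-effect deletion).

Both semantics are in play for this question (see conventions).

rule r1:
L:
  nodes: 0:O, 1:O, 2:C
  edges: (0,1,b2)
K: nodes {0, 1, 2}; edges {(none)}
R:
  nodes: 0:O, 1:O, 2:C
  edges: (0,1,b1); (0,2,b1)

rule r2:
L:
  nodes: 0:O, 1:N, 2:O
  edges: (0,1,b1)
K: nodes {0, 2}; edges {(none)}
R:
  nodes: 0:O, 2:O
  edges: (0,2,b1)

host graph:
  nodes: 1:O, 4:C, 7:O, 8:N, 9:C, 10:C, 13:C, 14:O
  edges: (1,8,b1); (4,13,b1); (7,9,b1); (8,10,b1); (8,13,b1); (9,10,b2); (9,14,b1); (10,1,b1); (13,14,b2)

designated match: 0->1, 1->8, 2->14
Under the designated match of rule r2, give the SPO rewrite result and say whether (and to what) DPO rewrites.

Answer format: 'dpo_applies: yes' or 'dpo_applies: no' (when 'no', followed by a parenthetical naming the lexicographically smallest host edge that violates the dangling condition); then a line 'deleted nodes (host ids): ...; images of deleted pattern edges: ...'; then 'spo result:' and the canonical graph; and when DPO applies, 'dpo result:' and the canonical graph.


dpo_applies: no
(the rule deletes node 8, which keeps host edge (8,10,b1) outside the match image — the dangling condition fails, DPO blocks; SPO proceeds and side-deletes such edges)
deleted nodes (host ids): 8; images of deleted pattern edges: (1,8,b1)
spo result:
nodes: 1:O, 4:C, 7:O, 9:C, 10:C, 13:C, 14:O
edges: (1,14,b1); (4,13,b1); (7,9,b1); (9,10,b2); (9,14,b1); (10,1,b1); (13,14,b2)


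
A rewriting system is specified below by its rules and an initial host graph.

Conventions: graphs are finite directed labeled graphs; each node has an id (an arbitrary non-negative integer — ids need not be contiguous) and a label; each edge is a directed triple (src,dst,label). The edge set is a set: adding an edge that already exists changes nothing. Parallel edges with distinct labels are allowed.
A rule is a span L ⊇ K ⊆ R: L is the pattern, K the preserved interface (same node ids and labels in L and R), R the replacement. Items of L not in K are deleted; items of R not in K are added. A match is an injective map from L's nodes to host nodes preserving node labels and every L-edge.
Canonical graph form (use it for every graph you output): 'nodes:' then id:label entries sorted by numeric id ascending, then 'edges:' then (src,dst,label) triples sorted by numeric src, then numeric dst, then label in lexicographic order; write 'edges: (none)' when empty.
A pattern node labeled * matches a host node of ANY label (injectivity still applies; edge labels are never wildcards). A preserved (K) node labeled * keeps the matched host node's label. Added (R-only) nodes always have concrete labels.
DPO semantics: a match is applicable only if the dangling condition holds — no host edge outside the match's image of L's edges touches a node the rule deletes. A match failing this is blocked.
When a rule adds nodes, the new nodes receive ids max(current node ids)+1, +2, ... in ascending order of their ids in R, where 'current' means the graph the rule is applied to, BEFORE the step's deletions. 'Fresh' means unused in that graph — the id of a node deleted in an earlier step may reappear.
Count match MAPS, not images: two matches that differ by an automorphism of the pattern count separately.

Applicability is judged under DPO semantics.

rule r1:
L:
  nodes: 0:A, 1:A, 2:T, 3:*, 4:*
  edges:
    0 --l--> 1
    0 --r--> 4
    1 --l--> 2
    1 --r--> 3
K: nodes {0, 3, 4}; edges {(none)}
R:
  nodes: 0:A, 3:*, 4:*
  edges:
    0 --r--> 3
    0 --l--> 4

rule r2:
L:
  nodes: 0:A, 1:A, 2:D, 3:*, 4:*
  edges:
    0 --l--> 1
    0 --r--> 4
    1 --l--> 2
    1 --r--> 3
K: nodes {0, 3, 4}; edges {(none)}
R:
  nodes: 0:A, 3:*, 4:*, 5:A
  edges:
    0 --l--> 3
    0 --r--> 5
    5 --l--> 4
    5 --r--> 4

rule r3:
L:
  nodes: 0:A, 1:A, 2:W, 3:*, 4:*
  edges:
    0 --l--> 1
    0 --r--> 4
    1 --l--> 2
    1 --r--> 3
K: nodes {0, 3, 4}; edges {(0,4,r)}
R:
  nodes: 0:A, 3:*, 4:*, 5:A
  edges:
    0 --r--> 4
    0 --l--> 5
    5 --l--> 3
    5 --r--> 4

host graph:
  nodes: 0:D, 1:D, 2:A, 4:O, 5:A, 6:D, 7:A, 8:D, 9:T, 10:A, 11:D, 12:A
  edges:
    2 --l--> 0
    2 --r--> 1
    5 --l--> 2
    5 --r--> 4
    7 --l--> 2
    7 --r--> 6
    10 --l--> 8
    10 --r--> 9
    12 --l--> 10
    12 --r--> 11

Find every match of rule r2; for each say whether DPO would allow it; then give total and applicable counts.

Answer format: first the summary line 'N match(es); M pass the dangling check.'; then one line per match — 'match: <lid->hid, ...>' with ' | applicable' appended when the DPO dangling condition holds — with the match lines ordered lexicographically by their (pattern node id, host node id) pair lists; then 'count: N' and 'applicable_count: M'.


3 match(es); 1 pass the dangling check.
match: 0->5, 1->2, 2->0, 3->1, 4->4
match: 0->7, 1->2, 2->0, 3->1, 4->6
match: 0->12, 1->10, 2->8, 3->9, 4->11 | applicable
count: 3
applicable_count: 1


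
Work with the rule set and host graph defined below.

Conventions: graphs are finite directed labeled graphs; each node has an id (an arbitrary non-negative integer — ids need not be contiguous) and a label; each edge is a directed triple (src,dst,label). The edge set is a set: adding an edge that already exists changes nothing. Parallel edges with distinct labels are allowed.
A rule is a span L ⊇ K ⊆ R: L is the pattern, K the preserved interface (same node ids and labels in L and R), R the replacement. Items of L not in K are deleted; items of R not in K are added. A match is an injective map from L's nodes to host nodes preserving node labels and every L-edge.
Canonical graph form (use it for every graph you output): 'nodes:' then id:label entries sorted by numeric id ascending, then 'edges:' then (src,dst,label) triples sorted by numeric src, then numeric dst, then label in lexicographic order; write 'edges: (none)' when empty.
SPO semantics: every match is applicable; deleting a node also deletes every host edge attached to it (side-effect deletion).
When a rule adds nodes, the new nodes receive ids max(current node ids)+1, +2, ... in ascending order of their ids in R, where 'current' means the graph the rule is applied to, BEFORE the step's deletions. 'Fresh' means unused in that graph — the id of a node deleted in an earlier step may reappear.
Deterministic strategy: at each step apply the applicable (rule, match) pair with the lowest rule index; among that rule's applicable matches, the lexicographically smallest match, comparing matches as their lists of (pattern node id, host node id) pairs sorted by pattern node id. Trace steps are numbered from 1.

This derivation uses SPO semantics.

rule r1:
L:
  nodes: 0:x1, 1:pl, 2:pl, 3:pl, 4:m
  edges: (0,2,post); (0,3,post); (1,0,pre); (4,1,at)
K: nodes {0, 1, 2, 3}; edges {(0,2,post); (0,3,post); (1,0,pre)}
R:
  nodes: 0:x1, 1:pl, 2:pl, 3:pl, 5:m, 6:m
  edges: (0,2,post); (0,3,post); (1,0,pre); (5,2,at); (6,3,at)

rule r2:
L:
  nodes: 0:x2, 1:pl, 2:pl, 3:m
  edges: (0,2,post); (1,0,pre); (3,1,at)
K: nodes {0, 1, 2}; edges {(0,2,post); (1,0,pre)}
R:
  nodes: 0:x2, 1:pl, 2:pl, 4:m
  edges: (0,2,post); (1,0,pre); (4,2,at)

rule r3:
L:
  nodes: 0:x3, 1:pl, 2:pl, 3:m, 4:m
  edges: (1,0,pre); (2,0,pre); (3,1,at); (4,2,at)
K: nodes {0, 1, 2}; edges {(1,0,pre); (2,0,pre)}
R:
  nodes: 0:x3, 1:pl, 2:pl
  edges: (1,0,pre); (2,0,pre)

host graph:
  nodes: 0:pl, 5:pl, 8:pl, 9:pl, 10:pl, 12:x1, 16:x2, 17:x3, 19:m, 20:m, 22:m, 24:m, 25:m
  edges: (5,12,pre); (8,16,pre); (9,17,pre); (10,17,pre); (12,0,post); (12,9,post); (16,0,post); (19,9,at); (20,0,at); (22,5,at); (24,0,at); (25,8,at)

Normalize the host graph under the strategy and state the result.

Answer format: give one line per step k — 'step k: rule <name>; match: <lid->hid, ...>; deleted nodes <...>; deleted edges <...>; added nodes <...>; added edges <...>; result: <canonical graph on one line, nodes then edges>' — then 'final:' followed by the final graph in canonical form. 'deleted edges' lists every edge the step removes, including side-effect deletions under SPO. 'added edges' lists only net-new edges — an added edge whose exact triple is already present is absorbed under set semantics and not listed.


step 1: rule r1; match: 0->12, 1->5, 2->0, 3->9, 4->22; deleted nodes 22; deleted edges (22,5,at); added nodes 26, 27; added edges (26,0,at); (27,9,at); result: nodes: 0:pl, 5:pl, 8:pl, 9:pl, 10:pl, 12:x1, 16:x2, 17:x3, 19:m, 20:m, 24:m, 25:m, 26:m, 27:m edges: (5,12,pre); (8,16,pre); (9,17,pre); (10,17,pre); (12,0,post); (12,9,post); (16,0,post); (19,9,at); (20,0,at); (24,0,at); (25,8,at); (26,0,at); (27,9,at)
step 2: rule r2; match: 0->16, 1->8, 2->0, 3->25; deleted nodes 25; deleted edges (25,8,at); added nodes 28; added edges (28,0,at); result: nodes: 0:pl, 5:pl, 8:pl, 9:pl, 10:pl, 12:x1, 16:x2, 17:x3, 19:m, 20:m, 24:m, 26:m, 27:m, 28:m edges: (5,12,pre); (8,16,pre); (9,17,pre); (10,17,pre); (12,0,post); (12,9,post); (16,0,post); (19,9,at); (20,0,at); (24,0,at); (26,0,at); (27,9,at); (28,0,at)
final:
nodes: 0:pl, 5:pl, 8:pl, 9:pl, 10:pl, 12:x1, 16:x2, 17:x3, 19:m, 20:m, 24:m, 26:m, 27:m, 28:m
edges: (5,12,pre); (8,16,pre); (9,17,pre); (10,17,pre); (12,0,post); (12,9,post); (16,0,post); (19,9,at); (20,0,at); (24,0,at); (26,0,at); (27,9,at); (28,0,at)


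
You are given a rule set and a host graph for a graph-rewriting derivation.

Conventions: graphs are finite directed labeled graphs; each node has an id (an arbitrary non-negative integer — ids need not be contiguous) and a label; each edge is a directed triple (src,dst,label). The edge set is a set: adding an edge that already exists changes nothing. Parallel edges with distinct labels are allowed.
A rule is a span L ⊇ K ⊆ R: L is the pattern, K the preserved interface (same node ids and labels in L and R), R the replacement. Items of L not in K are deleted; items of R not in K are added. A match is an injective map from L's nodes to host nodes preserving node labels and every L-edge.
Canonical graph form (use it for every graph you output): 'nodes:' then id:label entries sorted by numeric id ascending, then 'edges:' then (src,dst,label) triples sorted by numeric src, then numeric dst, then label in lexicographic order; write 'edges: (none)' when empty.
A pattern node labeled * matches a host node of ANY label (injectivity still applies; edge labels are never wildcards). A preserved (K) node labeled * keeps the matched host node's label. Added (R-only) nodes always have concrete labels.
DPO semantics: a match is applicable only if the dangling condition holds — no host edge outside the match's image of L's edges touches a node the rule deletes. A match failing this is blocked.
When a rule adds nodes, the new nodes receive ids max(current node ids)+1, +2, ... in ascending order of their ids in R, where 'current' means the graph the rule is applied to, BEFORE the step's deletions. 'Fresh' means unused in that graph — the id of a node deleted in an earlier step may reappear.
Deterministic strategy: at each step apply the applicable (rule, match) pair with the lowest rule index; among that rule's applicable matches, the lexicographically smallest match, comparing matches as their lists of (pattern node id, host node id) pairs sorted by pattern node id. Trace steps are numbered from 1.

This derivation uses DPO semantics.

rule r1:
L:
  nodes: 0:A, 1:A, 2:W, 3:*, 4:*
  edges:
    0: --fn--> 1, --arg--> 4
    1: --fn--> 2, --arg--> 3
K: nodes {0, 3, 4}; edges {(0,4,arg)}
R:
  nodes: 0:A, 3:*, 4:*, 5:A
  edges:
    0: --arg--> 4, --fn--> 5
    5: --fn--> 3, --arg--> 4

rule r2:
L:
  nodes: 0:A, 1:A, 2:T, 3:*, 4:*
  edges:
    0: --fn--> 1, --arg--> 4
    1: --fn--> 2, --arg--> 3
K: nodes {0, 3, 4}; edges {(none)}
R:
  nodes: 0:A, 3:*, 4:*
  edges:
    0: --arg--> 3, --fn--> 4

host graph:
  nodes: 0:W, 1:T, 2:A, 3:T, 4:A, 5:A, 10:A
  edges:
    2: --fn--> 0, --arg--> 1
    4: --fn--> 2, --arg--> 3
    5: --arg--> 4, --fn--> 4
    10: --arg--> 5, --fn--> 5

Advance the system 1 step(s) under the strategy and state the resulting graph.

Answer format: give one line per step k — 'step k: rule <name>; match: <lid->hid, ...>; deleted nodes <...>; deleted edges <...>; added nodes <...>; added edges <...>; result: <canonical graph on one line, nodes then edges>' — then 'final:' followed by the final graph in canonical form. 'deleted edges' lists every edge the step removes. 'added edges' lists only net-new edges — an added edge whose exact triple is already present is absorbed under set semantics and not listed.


step 1: rule r1; match: 0->4, 1->2, 2->0, 3->1, 4->3; deleted nodes 0, 2; deleted edges (2,0,fn); (2,1,arg); (4,2,fn); added nodes 11; added edges (4,11,fn); (11,1,fn); (11,3,arg); result: nodes: 1:T, 3:T, 4:A, 5:A, 10:A, 11:A edges: (4,3,arg); (4,11,fn); (5,4,arg); (5,4,fn); (10,5,arg); (10,5,fn); (11,1,fn); (11,3,arg)
final:
nodes: 1:T, 3:T, 4:A, 5:A, 10:A, 11:A
edges: (4,3,arg); (4,11,fn); (5,4,arg); (5,4,fn); (10,5,arg); (10,5,fn); (11,1,fn); (11,3,arg)


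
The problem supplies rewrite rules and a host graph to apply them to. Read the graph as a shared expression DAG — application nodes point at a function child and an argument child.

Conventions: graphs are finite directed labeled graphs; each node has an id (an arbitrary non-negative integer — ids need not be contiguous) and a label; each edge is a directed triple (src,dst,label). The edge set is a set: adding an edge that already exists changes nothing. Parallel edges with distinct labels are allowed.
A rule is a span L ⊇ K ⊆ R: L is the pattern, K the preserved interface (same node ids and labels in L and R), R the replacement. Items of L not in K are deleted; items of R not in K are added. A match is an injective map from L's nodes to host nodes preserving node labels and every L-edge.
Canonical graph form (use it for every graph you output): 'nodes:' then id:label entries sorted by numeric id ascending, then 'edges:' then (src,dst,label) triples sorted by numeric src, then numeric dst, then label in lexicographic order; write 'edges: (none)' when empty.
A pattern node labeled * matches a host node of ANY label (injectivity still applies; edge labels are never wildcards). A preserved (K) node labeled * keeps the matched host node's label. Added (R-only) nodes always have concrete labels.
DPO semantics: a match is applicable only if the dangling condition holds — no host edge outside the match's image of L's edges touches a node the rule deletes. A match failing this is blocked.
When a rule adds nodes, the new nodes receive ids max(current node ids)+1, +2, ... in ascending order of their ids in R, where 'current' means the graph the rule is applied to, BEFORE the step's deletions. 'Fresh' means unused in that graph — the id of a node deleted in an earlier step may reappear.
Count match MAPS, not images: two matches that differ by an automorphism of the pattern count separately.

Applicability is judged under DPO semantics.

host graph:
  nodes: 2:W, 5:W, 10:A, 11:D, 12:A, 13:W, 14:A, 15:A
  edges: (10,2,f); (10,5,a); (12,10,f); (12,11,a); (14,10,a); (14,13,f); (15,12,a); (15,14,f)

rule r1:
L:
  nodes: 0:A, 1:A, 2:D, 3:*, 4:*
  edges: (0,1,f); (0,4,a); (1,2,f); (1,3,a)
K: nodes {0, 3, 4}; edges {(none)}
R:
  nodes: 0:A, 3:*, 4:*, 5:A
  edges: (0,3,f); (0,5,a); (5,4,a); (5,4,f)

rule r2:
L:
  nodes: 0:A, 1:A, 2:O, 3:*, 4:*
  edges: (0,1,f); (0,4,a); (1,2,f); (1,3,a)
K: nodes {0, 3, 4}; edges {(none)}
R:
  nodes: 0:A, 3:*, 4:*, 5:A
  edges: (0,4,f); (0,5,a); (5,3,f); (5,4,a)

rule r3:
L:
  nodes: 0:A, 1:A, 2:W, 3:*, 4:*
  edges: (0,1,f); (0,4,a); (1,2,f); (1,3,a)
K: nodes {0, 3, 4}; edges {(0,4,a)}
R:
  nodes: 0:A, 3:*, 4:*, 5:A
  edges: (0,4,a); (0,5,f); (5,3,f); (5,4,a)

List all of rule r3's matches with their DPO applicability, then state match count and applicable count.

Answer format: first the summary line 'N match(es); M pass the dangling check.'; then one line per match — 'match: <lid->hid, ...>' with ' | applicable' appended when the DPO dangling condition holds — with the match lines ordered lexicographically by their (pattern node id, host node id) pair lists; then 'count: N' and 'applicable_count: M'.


2 match(es); 1 pass the dangling check.
match: 0->12, 1->10, 2->2, 3->5, 4->11
match: 0->15, 1->14, 2->13, 3->10, 4->12 | applicable
count: 2
applicable_count: 1


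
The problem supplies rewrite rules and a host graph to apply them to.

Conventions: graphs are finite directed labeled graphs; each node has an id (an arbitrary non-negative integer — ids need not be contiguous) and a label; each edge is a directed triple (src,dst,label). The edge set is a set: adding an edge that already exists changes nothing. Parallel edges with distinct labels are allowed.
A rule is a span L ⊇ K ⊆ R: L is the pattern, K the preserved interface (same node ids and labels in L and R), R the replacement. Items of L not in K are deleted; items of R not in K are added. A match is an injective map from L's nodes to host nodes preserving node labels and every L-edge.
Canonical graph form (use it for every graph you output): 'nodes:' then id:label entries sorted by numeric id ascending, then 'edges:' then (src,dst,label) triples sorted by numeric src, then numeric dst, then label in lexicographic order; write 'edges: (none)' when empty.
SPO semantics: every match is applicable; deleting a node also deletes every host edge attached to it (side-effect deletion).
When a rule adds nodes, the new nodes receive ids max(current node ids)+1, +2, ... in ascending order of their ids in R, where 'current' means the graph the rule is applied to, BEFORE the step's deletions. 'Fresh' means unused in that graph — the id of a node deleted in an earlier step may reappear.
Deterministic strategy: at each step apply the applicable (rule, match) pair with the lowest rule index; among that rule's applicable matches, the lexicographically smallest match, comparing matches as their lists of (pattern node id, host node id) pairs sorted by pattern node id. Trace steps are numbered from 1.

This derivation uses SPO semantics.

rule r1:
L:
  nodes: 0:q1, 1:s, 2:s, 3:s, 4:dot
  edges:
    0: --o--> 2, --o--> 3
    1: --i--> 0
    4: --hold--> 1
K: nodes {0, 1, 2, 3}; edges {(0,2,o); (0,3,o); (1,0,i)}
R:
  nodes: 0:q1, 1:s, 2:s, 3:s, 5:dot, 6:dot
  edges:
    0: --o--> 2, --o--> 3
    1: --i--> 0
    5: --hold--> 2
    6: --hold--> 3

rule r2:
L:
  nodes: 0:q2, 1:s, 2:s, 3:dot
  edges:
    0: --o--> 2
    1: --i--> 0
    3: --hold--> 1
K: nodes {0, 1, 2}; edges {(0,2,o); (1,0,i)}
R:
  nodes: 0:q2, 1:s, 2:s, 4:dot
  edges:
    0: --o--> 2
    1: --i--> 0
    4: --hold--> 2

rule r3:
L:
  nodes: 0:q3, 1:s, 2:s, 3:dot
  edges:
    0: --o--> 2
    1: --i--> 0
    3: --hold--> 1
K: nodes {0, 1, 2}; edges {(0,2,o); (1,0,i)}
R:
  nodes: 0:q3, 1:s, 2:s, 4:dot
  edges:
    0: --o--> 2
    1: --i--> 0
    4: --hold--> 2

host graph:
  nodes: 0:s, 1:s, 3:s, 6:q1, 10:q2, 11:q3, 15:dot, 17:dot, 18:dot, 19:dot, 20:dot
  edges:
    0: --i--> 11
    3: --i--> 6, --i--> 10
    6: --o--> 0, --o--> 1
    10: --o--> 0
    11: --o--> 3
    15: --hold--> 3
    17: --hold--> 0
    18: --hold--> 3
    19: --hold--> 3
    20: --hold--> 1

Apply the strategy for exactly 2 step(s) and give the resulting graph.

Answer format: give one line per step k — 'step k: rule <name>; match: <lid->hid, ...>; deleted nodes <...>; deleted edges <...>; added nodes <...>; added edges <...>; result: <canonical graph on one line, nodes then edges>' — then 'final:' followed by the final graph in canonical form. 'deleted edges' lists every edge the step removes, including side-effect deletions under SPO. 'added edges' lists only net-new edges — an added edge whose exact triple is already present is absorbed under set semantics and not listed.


step 1: rule r1; match: 0->6, 1->3, 2->0, 3->1, 4->15; deleted nodes 15; deleted edges (15,3,hold); added nodes 21, 22; added edges (21,0,hold); (22,1,hold); result: nodes: 0:s, 1:s, 3:s, 6:q1, 10:q2, 11:q3, 17:dot, 18:dot, 19:dot, 20:dot, 21:dot, 22:dot edges: (0,11,i); (3,6,i); (3,10,i); (6,0,o); (6,1,o); (10,0,o); (11,3,o); (17,0,hold); (18,3,hold); (19,3,hold); (20,1,hold); (21,0,hold); (22,1,hold)
step 2: rule r1; match: 0->6, 1->3, 2->0, 3->1, 4->18; deleted nodes 18; deleted edges (18,3,hold); added nodes 23, 24; added edges (23,0,hold); (24,1,hold); result: nodes: 0:s, 1:s, 3:s, 6:q1, 10:q2, 11:q3, 17:dot, 19:dot, 20:dot, 21:dot, 22:dot, 23:dot, 24:dot edges: (0,11,i); (3,6,i); (3,10,i); (6,0,o); (6,1,o); (10,0,o); (11,3,o); (17,0,hold); (19,3,hold); (20,1,hold); (21,0,hold); (22,1,hold); (23,0,hold); (24,1,hold)
final:
nodes: 0:s, 1:s, 3:s, 6:q1, 10:q2, 11:q3, 17:dot, 19:dot, 20:dot, 21:dot, 22:dot, 23:dot, 24:dot
edges: (0,11,i); (3,6,i); (3,10,i); (6,0,o); (6,1,o); (10,0,o); (11,3,o); (17,0,hold); (19,3,hold); (20,1,hold); (21,0,hold); (22,1,hold); (23,0,hold); (24,1,hold)


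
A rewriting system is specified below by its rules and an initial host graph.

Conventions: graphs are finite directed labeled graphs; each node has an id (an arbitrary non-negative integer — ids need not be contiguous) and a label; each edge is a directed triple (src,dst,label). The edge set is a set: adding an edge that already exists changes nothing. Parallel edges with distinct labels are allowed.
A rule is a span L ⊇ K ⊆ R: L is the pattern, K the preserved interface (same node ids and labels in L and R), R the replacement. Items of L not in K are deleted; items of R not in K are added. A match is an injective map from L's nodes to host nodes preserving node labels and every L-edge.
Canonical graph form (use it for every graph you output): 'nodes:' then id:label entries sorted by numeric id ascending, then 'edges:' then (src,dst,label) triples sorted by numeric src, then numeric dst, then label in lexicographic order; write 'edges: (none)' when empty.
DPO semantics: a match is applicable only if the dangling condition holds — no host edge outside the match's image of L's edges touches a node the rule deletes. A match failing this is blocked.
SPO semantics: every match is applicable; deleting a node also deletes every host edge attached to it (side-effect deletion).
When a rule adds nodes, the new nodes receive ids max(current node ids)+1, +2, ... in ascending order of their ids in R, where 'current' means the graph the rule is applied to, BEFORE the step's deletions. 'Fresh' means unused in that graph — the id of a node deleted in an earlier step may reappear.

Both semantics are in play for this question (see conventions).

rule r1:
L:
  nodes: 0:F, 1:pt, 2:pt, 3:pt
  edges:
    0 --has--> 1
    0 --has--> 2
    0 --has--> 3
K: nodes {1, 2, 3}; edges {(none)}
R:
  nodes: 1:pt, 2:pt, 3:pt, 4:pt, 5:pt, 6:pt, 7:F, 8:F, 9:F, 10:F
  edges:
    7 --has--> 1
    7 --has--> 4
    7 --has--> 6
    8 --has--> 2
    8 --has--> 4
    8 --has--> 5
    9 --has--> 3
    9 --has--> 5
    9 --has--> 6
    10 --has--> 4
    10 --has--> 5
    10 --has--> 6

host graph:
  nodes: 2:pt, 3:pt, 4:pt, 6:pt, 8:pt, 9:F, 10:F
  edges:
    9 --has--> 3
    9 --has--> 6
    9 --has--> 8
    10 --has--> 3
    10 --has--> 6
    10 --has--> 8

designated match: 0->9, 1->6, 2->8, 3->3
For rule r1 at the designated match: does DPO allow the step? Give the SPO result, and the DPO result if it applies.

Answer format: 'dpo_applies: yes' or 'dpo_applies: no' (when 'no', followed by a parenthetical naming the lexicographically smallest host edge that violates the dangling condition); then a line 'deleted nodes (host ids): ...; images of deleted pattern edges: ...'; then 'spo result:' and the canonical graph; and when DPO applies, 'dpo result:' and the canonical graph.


dpo_applies: yes
deleted nodes (host ids): 9; images of deleted pattern edges: (9,3,has); (9,6,has); (9,8,has)
spo result:
nodes: 2:pt, 3:pt, 4:pt, 6:pt, 8:pt, 10:F, 11:pt, 12:pt, 13:pt, 14:F, 15:F, 16:F, 17:F
edges: (10,3,has); (10,6,has); (10,8,has); (14,6,has); (14,11,has); (14,13,has); (15,8,has); (15,11,has); (15,12,has); (16,3,has); (16,12,has); (16,13,has); (17,11,has); (17,12,has); (17,13,has)
dpo result:
nodes: 2:pt, 3:pt, 4:pt, 6:pt, 8:pt, 10:F, 11:pt, 12:pt, 13:pt, 14:F, 15:F, 16:F, 17:F
edges: (10,3,has); (10,6,has); (10,8,has); (14,6,has); (14,11,has); (14,13,has); (15,8,has); (15,11,has); (15,12,has); (16,3,has); (16,12,has); (16,13,has); (17,11,has); (17,12,has); (17,13,has)


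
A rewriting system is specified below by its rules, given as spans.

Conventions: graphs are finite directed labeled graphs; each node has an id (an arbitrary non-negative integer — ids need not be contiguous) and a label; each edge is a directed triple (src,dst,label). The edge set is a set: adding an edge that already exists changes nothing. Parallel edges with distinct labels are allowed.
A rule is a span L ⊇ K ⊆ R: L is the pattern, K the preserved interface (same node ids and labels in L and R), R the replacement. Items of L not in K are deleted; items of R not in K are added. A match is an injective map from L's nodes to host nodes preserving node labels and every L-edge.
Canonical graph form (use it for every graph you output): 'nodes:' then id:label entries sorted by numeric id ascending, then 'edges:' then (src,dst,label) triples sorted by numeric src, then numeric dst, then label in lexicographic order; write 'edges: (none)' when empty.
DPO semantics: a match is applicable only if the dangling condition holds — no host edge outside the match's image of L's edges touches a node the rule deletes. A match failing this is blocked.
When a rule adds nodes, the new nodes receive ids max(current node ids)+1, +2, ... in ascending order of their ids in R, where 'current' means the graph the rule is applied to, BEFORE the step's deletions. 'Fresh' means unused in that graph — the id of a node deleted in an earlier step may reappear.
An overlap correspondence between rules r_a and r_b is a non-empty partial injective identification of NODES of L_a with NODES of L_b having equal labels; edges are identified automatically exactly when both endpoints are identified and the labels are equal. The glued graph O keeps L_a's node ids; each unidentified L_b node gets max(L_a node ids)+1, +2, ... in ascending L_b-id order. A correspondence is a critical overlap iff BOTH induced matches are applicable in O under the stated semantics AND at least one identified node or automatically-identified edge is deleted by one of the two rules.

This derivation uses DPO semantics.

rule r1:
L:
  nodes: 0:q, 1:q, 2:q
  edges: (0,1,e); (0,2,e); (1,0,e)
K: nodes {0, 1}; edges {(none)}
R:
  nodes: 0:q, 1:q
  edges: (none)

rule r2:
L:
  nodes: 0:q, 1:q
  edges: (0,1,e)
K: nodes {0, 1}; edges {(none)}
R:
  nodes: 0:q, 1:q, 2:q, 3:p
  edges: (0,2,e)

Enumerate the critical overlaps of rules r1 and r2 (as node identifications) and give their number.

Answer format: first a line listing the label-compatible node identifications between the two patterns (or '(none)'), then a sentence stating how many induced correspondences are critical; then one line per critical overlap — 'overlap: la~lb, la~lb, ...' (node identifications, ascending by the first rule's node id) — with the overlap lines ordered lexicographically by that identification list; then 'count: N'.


label-compatible node identifications between L(r1) and L(r2): 0~0, 0~1, 1~0, 1~1, 2~0, 2~1
3 of the induced correspondences are critical overlaps of r1 and r2.
overlap: 0~0, 1~1
overlap: 0~0, 2~1
overlap: 0~1, 1~0
count: 3


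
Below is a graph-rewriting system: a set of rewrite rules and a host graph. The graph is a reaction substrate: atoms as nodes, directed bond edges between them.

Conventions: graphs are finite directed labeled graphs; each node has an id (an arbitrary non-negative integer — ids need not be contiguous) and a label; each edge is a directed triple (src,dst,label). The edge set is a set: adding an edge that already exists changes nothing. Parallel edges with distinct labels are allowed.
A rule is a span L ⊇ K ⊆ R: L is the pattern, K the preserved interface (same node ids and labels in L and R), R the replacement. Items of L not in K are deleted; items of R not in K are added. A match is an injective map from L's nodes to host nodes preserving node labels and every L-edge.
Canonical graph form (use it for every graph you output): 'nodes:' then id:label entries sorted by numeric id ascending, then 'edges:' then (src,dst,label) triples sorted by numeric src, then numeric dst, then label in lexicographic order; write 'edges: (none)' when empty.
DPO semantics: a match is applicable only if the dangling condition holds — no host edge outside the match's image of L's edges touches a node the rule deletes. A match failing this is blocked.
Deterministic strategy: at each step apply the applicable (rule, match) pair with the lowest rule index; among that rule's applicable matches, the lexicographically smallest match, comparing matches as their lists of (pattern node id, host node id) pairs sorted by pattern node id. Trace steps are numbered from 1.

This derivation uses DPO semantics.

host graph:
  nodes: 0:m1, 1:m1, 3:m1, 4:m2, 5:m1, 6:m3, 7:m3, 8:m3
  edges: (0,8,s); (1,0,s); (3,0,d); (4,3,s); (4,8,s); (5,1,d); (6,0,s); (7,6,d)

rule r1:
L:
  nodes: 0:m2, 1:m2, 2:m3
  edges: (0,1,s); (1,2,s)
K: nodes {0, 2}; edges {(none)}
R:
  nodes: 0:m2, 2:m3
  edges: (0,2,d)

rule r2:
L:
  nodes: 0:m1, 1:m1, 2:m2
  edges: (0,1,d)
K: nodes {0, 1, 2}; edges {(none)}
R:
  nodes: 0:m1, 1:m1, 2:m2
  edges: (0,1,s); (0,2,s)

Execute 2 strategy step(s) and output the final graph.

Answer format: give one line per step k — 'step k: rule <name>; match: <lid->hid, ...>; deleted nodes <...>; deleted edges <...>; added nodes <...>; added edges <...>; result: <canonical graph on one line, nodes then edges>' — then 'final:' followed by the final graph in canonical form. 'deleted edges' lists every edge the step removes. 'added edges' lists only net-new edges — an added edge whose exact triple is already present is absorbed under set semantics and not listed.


step 1: rule r2; match: 0->3, 1->0, 2->4; deleted nodes (none); deleted edges (3,0,d); added nodes (none); added edges (3,0,s); (3,4,s); result: nodes: 0:m1, 1:m1, 3:m1, 4:m2, 5:m1, 6:m3, 7:m3, 8:m3 edges: (0,8,s); (1,0,s); (3,0,s); (3,4,s); (4,3,s); (4,8,s); (5,1,d); (6,0,s); (7,6,d)
step 2: rule r2; match: 0->5, 1->1, 2->4; deleted nodes (none); deleted edges (5,1,d); added nodes (none); added edges (5,1,s); (5,4,s); result: nodes: 0:m1, 1:m1, 3:m1, 4:m2, 5:m1, 6:m3, 7:m3, 8:m3 edges: (0,8,s); (1,0,s); (3,0,s); (3,4,s); (4,3,s); (4,8,s); (5,1,s); (5,4,s); (6,0,s); (7,6,d)
final:
nodes: 0:m1, 1:m1, 3:m1, 4:m2, 5:m1, 6:m3, 7:m3, 8:m3
edges: (0,8,s); (1,0,s); (3,0,s); (3,4,s); (4,3,s); (4,8,s); (5,1,s); (5,4,s); (6,0,s); (7,6,d)


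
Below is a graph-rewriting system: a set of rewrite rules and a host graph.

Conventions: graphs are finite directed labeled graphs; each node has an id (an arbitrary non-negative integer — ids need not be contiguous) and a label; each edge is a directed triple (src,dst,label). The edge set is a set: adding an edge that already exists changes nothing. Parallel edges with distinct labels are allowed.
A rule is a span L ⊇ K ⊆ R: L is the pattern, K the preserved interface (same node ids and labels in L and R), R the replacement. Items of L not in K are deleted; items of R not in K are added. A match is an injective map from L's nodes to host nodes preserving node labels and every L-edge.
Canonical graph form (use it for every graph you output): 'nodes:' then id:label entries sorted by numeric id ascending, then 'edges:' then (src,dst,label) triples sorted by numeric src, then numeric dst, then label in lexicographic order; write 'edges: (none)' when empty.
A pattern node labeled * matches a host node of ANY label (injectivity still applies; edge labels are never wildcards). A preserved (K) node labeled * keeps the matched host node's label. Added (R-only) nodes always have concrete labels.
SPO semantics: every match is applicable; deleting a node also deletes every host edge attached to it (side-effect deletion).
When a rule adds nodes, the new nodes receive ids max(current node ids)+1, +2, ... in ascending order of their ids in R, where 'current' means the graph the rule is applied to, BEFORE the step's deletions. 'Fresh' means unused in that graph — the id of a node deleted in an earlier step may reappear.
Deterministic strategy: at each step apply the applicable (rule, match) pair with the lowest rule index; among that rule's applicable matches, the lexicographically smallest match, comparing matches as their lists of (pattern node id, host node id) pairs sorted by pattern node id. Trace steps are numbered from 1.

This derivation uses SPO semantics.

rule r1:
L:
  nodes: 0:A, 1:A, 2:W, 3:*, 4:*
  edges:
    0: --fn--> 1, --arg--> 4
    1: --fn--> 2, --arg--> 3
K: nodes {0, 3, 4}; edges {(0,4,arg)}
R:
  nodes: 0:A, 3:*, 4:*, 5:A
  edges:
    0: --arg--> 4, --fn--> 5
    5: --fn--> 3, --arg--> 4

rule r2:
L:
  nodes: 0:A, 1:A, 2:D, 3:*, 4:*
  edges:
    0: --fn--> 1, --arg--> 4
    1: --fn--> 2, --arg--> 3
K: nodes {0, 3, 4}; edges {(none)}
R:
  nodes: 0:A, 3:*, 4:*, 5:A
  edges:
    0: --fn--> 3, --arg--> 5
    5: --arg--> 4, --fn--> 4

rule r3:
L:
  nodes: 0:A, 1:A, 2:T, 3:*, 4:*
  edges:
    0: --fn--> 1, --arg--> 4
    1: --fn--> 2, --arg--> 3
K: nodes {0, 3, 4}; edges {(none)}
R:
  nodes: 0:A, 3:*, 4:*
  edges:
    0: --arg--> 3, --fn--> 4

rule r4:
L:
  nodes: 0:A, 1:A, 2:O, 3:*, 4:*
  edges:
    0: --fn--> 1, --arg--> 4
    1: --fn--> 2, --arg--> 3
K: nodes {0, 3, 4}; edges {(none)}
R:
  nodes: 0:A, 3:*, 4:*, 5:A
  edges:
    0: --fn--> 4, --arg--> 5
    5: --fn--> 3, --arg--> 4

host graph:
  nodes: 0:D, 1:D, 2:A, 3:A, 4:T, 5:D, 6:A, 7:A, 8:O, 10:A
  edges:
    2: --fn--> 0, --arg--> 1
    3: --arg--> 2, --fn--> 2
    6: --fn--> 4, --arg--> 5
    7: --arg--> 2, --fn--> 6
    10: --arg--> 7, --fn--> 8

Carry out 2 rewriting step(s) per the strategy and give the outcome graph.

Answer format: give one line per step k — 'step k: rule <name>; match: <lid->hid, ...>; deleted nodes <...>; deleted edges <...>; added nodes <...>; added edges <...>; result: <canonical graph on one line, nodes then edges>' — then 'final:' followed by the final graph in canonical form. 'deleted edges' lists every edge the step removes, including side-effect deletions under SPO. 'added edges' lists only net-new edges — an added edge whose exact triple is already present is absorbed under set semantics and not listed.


step 1: rule r3; match: 0->7, 1->6, 2->4, 3->5, 4->2; deleted nodes 4, 6; deleted edges (6,4,fn); (6,5,arg); (7,2,arg); (7,6,fn); added nodes (none); added edges (7,2,fn); (7,5,arg); result: nodes: 0:D, 1:D, 2:A, 3:A, 5:D, 7:A, 8:O, 10:A edges: (2,0,fn); (2,1,arg); (3,2,arg); (3,2,fn); (7,2,fn); (7,5,arg); (10,7,arg); (10,8,fn)
step 2: rule r2; match: 0->7, 1->2, 2->0, 3->1, 4->5; deleted nodes 0, 2; deleted edges (2,0,fn); (2,1,arg); (3,2,arg); (3,2,fn); (7,2,fn); (7,5,arg); added nodes 11; added edges (7,1,fn); (7,11,arg); (11,5,arg); (11,5,fn); result: nodes: 1:D, 3:A, 5:D, 7:A, 8:O, 10:A, 11:A edges: (7,1,fn); (7,11,arg); (10,7,arg); (10,8,fn); (11,5,arg); (11,5,fn)
final:
nodes: 1:D, 3:A, 5:D, 7:A, 8:O, 10:A, 11:A
edges: (7,1,fn); (7,11,arg); (10,7,arg); (10,8,fn); (11,5,arg); (11,5,fn)


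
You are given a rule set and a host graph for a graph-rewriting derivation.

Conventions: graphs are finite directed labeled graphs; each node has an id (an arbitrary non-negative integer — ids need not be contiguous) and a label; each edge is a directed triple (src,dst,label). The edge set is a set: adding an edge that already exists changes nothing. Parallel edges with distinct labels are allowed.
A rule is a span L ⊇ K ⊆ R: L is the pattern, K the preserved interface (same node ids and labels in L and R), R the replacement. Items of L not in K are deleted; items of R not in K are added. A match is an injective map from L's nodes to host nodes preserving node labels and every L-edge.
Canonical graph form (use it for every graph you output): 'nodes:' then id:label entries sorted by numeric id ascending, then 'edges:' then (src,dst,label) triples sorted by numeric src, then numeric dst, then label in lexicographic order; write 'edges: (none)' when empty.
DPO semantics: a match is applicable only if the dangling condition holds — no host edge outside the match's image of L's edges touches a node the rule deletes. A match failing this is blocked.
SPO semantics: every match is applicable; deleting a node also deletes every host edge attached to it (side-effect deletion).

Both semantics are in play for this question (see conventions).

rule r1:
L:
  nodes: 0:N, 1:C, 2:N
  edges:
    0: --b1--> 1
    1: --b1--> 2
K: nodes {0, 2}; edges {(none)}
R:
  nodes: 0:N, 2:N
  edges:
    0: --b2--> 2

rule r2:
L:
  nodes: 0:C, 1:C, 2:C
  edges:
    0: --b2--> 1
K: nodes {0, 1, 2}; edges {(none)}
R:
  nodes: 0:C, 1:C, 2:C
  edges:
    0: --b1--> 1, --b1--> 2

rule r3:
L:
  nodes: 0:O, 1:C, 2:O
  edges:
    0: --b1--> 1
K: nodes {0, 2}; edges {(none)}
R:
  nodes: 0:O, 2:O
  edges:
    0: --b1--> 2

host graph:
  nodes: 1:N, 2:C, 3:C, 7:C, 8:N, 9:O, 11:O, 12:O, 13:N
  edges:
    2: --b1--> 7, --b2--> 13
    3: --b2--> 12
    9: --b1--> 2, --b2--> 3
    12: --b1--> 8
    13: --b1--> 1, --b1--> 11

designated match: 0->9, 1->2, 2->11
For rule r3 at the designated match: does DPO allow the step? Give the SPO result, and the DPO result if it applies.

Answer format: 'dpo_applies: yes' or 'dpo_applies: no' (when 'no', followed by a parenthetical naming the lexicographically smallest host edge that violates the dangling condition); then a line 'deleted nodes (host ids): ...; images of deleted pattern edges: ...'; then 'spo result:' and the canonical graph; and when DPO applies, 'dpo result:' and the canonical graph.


dpo_applies: no
(the rule deletes node 2, which keeps host edge (2,7,b1) outside the match image — the dangling condition fails, DPO blocks; SPO proceeds and side-deletes such edges)
deleted nodes (host ids): 2; images of deleted pattern edges: (9,2,b1)
spo result:
nodes: 1:N, 3:C, 7:C, 8:N, 9:O, 11:O, 12:O, 13:N
edges: (3,12,b2); (9,3,b2); (9,11,b1); (12,8,b1); (13,1,b1); (13,11,b1)
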